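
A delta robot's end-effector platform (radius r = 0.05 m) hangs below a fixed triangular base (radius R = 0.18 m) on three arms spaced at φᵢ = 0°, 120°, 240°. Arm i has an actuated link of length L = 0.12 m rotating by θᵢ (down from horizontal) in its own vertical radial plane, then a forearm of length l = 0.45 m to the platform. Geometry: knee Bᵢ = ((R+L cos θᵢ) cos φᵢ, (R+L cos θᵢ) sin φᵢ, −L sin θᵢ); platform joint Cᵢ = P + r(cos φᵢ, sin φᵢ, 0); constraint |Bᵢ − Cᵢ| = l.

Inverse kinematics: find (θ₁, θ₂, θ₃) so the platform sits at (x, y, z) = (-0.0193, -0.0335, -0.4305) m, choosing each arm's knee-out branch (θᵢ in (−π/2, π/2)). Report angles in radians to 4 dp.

φ1=0.0° → target in arm frame (-0.0193, -0.0335)
  e−x'=0.1493;  (l²−L²−(e−x')²−y'²−z²)/2L = -0.0860
  γ=atan2(-0.4305,0.1493)=-1.2370;  ψ=arccos(-0.1888)=1.7607;  θ1=γ+ψ≈0.5237
arm 2 (φ=120.0°): x'=-0.0194, y'=0.0335
  A cos θ + B sin θ = C:  0.1494·cos θ + -0.4305·sin θ = -0.0861
  γ=atan2(-0.4305,0.1494)=-1.2368;  ψ=arccos(-0.1889)=1.7608;  θ2=γ+ψ≈0.5240
arm 3 (φ=240.0°): x'=0.0387, y'=0.0000
  A cos θ + B sin θ = C:  0.0913·cos θ + -0.4305·sin θ = -0.0232
  γ=atan2(-0.4305,0.0913)=-1.3617;  ψ=arccos(-0.0528)=1.6236;  θ3=γ+ψ≈0.2619

θ₁ = 0.5237, θ₂ = 0.5240, θ₃ = 0.2619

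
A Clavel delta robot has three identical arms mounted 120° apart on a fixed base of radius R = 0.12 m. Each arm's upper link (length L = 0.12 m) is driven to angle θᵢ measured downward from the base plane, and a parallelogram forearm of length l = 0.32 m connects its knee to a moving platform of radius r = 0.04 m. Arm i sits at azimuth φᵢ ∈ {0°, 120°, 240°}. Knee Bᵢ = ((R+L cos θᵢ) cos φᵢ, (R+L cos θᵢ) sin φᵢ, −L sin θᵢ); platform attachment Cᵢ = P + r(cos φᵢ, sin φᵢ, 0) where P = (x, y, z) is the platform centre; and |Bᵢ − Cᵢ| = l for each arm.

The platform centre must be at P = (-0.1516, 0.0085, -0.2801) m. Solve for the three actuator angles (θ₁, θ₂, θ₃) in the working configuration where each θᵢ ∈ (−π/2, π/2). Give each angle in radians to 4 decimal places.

rotate P by −φ1: (-0.1516, 0.0085, -0.2801)
  A cos θ + B sin θ = C:  0.2316·cos θ + -0.2801·sin θ = -0.1840
  √(A²+B²)=0.3634;  θ1 = -0.8799+2.1017 ≈ 1.2218
φ2=120.0° → target in arm frame (0.0832, 0.1270)
  A cos θ + B sin θ = C:  -0.0032·cos θ + -0.2801·sin θ = -0.0275
  θ2 = atan2(B,A) + arccos(C/0.2801) = 0.0871
arm 3 (φ=240.0°): x'=0.0684, y'=-0.1355
  e−x'=0.0116;  (l²−L²−(e−x')²−y'²−z²)/2L = -0.0373
  θ3 = atan2(B,A) + arccos(C/0.2803) = 0.1748

θ₁ = 1.2218, θ₂ = 0.0871, θ₃ = 0.1748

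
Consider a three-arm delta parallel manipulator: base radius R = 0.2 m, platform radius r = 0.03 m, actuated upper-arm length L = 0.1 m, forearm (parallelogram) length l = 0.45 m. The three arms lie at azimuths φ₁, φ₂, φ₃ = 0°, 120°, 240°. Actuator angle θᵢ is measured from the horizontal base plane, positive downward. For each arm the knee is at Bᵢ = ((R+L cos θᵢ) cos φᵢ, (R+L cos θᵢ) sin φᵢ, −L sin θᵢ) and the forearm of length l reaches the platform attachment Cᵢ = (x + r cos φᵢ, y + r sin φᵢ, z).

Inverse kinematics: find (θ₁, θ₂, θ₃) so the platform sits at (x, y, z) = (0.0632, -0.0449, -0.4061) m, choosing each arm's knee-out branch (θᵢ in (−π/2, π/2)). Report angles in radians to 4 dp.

arm 1 (φ=0.0°): x'=0.0632, y'=-0.0449
  A cos θ + B sin θ = C:  0.1068·cos θ + -0.4061·sin θ = 0.0708
  θ1 = atan2(B,A) + arccos(C/0.4199) = 0.0877
rotate P by −φ2: (-0.0705, -0.0323, -0.4061)
  e−x'=0.2405;  (l²−L²−(e−x')²−y'²−z²)/2L = -0.1565
  γ=atan2(-0.4061,0.2405)=-1.0361;  ψ=arccos(-0.3315)=1.9087;  θ2=γ+ψ≈0.8726
arm 3 (φ=240.0°): x'=0.0073, y'=0.0772
  A=0.1627, B=-0.4061, C=(l²−L²−A²−y'²−z²)/(2L)=-0.0243
  γ=atan2(-0.4061,0.1627)=-1.1897;  ψ=arccos(-0.0554)=1.6263;  θ3=γ+ψ≈0.4366

θ₁ = 0.0877, θ₂ = 0.8726, θ₃ = 0.4366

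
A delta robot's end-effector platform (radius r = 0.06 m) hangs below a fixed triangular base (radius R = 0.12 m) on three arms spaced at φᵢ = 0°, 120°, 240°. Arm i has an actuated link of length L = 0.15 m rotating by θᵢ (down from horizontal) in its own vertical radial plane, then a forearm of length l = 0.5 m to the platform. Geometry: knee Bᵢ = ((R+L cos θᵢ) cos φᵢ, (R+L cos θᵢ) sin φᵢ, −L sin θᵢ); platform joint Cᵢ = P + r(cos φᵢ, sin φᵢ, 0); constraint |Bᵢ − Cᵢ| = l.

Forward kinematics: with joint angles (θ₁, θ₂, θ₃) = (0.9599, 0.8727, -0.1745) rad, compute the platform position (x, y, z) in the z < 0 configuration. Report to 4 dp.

(-0.1455, -0.2086, -0.4714)

centre 1 = (0.1460·cos0.0°, 0.1460·sin0.0°, -0.1229) = (0.1460, 0.0000, -0.1229)
φ2=120.0°: virtual centre (-0.0782, 0.1355, -0.1149), radius l
centre 3 = (0.2077·cos240.0°, 0.2077·sin240.0°, 0.0260) = (-0.1039, -0.1799, 0.0260)
|centre ₂|²−|centre ₁|² = 0.0012;  |centre ₃|²−|centre ₁|² = 0.0074
linear system: -0.4485x+0.2709y = 0.0012−0.0159z; -0.4998x+-0.3598y = 0.0074−0.2978z
Cramer: x(z) = -0.0083+0.2912z;  y(z) = -0.0091+0.4233z
quadratic in z: (1.2640)z²+(0.1482)z+(-0.2110)=0, √Δ=1.0434 → z ∈ {-0.4714, 0.3542}; z = -0.4714 (taking z<0)
x = -0.1455, y = -0.2086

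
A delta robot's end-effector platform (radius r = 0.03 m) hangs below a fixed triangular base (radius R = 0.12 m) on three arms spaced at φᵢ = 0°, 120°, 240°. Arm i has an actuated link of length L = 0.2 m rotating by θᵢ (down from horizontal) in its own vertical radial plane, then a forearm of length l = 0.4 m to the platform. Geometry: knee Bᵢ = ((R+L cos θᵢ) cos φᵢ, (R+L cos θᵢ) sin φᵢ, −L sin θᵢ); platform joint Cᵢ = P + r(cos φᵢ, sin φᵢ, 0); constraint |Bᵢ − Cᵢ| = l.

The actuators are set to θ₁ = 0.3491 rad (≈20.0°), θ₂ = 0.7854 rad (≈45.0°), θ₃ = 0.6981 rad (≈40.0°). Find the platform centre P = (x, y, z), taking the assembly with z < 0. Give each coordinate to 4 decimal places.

φ1=0.0°: virtual centre (0.2779, 0.0000, -0.0684), radius l
φ2=120.0°: virtual centre (-0.1157, 0.2004, -0.1414), radius l
φ3=240.0°: virtual centre (-0.1216, -0.2106, -0.1286), radius l
eliminate P² terms by subtracting sphere 1 from 2 and 3
[-0.7873 0.4008 -0.1460]·P = -0.0084;  [-0.7991 -0.4213 -0.1203]·P = -0.0063
det = 0.6520;  x = 0.0093+-0.1683z,  y = -0.0027+0.0337z
into |P−centre ₁|² = l²: 1.0295z² + 0.2271z + -0.0831 = 0;  Δ = 0.3938;  z = -0.4151 or 0.1945 → z<0 root = -0.4151
x = 0.0791, y = -0.0167

(0.0791, -0.0167, -0.4151)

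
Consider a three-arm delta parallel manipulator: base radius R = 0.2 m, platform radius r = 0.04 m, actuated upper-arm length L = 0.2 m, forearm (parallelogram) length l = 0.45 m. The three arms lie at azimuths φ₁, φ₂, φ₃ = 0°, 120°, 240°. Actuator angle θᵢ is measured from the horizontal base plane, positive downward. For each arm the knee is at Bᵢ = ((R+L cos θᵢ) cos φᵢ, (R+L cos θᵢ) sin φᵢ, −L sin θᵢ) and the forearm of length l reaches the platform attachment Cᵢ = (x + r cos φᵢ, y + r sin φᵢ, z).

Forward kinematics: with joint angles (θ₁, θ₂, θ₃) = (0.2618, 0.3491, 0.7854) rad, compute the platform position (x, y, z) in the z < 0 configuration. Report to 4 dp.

(0.0504, 0.0644, -0.3783)

φ1=0.0°: virtual centre (0.3532, 0.0000, -0.0518), radius l
φ2=120.0°: virtual centre (-0.1740, 0.3013, -0.0684), radius l
arm 3 at φ=240.0°: (R−r)+L cos θ3 = 0.3014;  S3 = (-0.1507, -0.2610, -0.1414)
subtract pairs → two planes through P
plane₁₂: -1.0543x+0.6026y+-0.0333z = -0.0017
Cramer: x(z) = 0.0094-0.1084z;  y(z) = 0.0136-0.1343z
quadratic in z: (1.0298)z²+(0.1744)z+(-0.0814)=0, √Δ=0.6048 → z ∈ {-0.3783, 0.2090}; z = -0.3783 (taking z<0)
x = 0.0504, y = 0.0644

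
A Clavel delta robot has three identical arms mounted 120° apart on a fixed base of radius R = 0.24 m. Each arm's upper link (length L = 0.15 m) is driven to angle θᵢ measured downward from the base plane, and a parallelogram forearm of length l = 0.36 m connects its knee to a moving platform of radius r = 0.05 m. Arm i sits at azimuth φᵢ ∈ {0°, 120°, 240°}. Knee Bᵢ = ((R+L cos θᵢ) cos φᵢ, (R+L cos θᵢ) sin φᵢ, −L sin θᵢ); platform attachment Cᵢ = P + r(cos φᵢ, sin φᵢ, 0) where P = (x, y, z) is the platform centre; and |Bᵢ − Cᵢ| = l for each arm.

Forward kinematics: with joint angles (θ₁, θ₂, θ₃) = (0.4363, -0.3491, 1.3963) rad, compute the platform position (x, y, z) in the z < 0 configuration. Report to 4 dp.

(0.0295, 0.1391, -0.2129)

arm 1 at φ=0.0°: ρ1 = 0.3259;  O1 = (0.3259, 0.0000, -0.0634)
O2 = (0.3310·cos120.0°, 0.3310·sin120.0°, 0.0513) = (-0.1655, 0.2866, 0.0513)
arm 3 at φ=240.0°: ρ3 = 0.2160;  O3 = (-0.1080, -0.1871, -0.1477)
subtract pairs → two planes through P
plane₁₂: -0.9828x+0.5732y+0.2294z = 0.0019
det = 0.8653;  x = 0.0268+-0.0125z,  y = 0.0493+-0.4217z
quadratic in z: (1.1780)z²+(0.0927)z+(-0.0337)=0, √Δ=0.4090 → z ∈ {-0.2129, 0.1343}; z = -0.2129 (taking z<0)
x = 0.0295, y = 0.1391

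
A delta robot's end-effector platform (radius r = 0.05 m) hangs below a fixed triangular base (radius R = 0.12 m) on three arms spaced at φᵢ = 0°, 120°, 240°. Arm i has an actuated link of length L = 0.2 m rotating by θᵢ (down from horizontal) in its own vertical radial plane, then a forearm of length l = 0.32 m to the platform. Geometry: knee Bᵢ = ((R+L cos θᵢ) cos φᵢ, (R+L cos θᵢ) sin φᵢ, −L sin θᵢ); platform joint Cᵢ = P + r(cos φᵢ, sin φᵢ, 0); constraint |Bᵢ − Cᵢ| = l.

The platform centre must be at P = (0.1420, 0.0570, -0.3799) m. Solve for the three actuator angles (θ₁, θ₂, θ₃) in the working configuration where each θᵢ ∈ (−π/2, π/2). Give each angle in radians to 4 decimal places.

θ₁ = 0.4366, θ₂ = 1.0471, θ₃ = 1.3091

rotate P by −φ1: (0.1420, 0.0570, -0.3799)
  e−x'=-0.0720;  (l²−L²−(e−x')²−y'²−z²)/2L = -0.2259
  √(A²+B²)=0.3867;  θ1 = -1.7581+2.1947 ≈ 0.4366
φ2=120.0° → target in arm frame (-0.0216, -0.1515)
  e−x'=0.0916;  (l²−L²−(e−x')²−y'²−z²)/2L = -0.2832
  γ=atan2(-0.3799,0.0916)=-1.3341;  ψ=arccos(-0.7246)=2.3812;  θ2=γ+ψ≈1.0471
arm 3 (φ=240.0°): x'=-0.1204, y'=0.0945
  A cos θ + B sin θ = C:  0.1904·cos θ + -0.3799·sin θ = -0.3177
  √(A²+B²)=0.4249;  θ3 = -1.1063+2.4154 ≈ 1.3091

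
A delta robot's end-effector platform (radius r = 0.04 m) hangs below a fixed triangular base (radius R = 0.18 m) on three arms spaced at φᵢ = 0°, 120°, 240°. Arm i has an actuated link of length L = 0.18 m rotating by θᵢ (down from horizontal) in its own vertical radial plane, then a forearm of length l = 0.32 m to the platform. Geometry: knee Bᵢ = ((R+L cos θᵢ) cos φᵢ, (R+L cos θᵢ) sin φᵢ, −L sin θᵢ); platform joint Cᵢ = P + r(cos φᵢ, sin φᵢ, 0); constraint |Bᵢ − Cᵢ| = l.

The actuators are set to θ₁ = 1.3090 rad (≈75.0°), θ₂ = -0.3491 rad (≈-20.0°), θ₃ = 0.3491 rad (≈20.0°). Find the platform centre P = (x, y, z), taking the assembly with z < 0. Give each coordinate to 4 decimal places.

S1 = (0.1866·cos0.0°, 0.1866·sin0.0°, -0.1739) = (0.1866, 0.0000, -0.1739)
φ2=120.0°: virtual centre (-0.1546, 0.2677, 0.0616), radius l
φ3=240.0°: virtual centre (-0.1546, -0.2677, -0.0616), radius l
eliminate P² terms by subtracting sphere 1 from 2 and 3
linear system: -0.6823x+0.5355y = 0.0343−0.4709z; -0.6823x+-0.5355y = 0.0343−0.2246z
Cramer: x(z) = -0.0503+0.5096z;  y(z) = 0.0000-0.2300z
sphere 1 gives Az²+Bz+C=0 with A=1.3126, B=0.1063, C=-0.0161;  B²−4AC=0.0956;  roots -0.1583, 0.0773;  negative root z = -0.1583
x = -0.1310, y = 0.0364

(-0.1310, 0.0364, -0.1583)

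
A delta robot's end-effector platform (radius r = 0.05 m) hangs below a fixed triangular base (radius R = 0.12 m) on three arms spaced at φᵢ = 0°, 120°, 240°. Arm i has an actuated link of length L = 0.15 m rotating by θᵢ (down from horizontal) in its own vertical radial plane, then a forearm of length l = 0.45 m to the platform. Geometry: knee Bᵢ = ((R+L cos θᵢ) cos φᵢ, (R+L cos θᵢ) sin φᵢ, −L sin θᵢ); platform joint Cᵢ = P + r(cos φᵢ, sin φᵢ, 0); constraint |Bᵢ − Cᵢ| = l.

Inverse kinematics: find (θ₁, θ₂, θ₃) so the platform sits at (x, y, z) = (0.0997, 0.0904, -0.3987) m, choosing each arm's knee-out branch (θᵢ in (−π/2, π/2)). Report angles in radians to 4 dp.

arm 1 (φ=0.0°): x'=0.0997, y'=0.0904
  A=-0.0297, B=-0.3987, C=(l²−L²−A²−y'²−z²)/(2L)=0.0399
  θ1 = atan2(B,A) + arccos(C/0.3998) = -0.1744
φ2=120.0° → target in arm frame (0.0284, -0.1315)
  A cos θ + B sin θ = C:  0.0416·cos θ + -0.3987·sin θ = 0.0067
  θ2 = atan2(B,A) + arccos(C/0.4009) = 0.0872
rotate P by −φ3: (-0.1281, 0.0411, -0.3987)
  e−x'=0.1981;  (l²−L²−(e−x')²−y'²−z²)/2L = -0.0664
  γ=atan2(-0.3987,0.1981)=-1.1096;  ψ=arccos(-0.1491)=1.7204;  θ3=γ+ψ≈0.6109

θ₁ = -0.1744, θ₂ = 0.0872, θ₃ = 0.6109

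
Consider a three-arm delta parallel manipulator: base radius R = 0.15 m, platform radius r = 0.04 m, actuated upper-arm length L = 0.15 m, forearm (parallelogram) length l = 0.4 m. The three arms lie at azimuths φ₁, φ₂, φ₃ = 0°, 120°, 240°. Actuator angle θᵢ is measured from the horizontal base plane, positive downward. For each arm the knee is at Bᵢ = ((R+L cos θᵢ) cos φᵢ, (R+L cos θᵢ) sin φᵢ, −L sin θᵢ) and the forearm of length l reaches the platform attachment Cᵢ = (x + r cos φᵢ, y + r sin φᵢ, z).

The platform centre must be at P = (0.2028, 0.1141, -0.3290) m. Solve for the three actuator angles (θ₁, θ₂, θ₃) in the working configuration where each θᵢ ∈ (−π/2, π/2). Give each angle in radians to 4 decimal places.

rotate P by −φ1: (0.2028, 0.1141, -0.3290)
  A cos θ + B sin θ = C:  -0.0928·cos θ + -0.3290·sin θ = 0.0254
  √(A²+B²)=0.3418;  θ1 = -1.8457+1.4963 ≈ -0.3494
rotate P by −φ2: (-0.0026, -0.2327, -0.3290)
  A cos θ + B sin θ = C:  0.1126·cos θ + -0.3290·sin θ = -0.1252
  γ=atan2(-0.3290,0.1126)=-1.2411;  ψ=arccos(-0.3600)=1.9391;  θ2=γ+ψ≈0.6980
rotate P by −φ3: (-0.2002, 0.1186, -0.3290)
  A=0.3102, B=-0.3290, C=(l²−L²−A²−y'²−z²)/(2L)=-0.2701
  θ3 = atan2(B,A) + arccos(C/0.4522) = 1.3962

θ₁ = -0.3494, θ₂ = 0.6980, θ₃ = 1.3962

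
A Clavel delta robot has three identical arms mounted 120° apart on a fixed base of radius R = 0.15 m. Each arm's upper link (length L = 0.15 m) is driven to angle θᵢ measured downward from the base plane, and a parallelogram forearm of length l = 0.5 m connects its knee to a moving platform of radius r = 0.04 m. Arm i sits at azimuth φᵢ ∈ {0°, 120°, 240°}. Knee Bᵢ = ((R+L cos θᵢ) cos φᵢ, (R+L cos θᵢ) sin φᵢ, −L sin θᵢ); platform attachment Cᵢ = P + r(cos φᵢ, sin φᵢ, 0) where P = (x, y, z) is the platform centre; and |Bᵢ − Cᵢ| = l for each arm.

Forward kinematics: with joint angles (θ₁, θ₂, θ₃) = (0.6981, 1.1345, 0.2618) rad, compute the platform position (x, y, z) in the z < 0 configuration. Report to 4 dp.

(0.0065, -0.1602, -0.5167)

centre 1 = (0.2249·cos0.0°, 0.2249·sin0.0°, -0.0964) = (0.2249, 0.0000, -0.0964)
centre 2 = (0.1734·cos120.0°, 0.1734·sin120.0°, -0.1359) = (-0.0867, 0.1502, -0.1359)
centre 3 = (0.2549·cos240.0°, 0.2549·sin240.0°, -0.0388) = (-0.1274, -0.2207, -0.0388)
subtract pairs → two planes through P
linear system: -0.6232x+0.3003y = -0.0113−-0.0791z; -0.7047x+-0.4415y = 0.0066−0.1152z
det = 0.4868;  x = 0.0062+-0.0006z,  y = -0.0249+0.2619z
quadratic in z: (1.0686)z²+(0.1801)z+(-0.1923)=0, √Δ=0.9242 → z ∈ {-0.5167, 0.3482}; z = -0.5167 (taking z<0)
x = 0.0065, y = -0.1602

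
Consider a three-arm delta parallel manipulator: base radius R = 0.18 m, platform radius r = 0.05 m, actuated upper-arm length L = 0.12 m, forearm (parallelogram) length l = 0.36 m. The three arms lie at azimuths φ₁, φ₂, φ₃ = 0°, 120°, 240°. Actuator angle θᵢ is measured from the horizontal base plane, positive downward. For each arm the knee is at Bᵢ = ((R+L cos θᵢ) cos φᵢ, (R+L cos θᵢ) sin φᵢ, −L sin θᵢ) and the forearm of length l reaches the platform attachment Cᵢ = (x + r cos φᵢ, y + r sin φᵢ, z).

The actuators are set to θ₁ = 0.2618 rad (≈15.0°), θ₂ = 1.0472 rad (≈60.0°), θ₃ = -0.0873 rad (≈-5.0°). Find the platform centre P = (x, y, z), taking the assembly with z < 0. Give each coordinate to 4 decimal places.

φ1=0.0°: virtual centre (0.2459, 0.0000, -0.0311), radius l
S2 = (0.1900·cos120.0°, 0.1900·sin120.0°, -0.1039) = (-0.0950, 0.1645, -0.1039)
S3 = (0.2495·cos240.0°, 0.2495·sin240.0°, 0.0105) = (-0.1248, -0.2161, 0.0105)
|S₂|²−|S₁|² = -0.0145;  |S₃|²−|S₁|² = 0.0009
[-0.6818 0.3291 -0.1457]·P = -0.0145;  [-0.7414 -0.4322 0.0830]·P = 0.0009
Cramer: x(z) = 0.0111-0.0662z;  y(z) = -0.0212+0.3057z
quadratic in z: (1.0978)z²+(0.0802)z+(-0.0730)=0, √Δ=0.5720 → z ∈ {-0.2971, 0.2240}; z = -0.2971 (taking z<0)
x = 0.0308, y = -0.1120

(0.0308, -0.1120, -0.2971)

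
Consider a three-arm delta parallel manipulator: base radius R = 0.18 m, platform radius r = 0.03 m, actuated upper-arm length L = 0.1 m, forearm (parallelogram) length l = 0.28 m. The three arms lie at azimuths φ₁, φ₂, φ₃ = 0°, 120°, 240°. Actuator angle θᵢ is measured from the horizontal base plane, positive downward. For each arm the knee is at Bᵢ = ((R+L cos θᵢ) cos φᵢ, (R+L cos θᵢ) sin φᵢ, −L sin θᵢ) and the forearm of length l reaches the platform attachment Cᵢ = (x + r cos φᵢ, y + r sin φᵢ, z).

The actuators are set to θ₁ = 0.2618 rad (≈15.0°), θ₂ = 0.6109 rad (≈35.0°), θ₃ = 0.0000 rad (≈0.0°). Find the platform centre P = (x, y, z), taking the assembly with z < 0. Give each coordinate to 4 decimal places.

(0.0042, -0.0290, -0.1630)

arm 1 at φ=0.0°: e+L cos θ1 = 0.2466;  S1 = (0.2466, 0.0000, -0.0259)
arm 2 at φ=120.0°: e+L cos θ2 = 0.2319;  S2 = (-0.1160, 0.2008, -0.0574)
S3 = (0.2500·cos240.0°, 0.2500·sin240.0°, 0.0000) = (-0.1250, -0.2165, 0.0000)
subtract pairs → two planes through P
linear system: -0.7251x+0.4017y = -0.0044−-0.0630z; -0.7432x+-0.4330y = 0.0010−0.0518z
det = 0.6125;  x = 0.0024+-0.0106z,  y = -0.0066+0.1377z
quadratic in z: (1.0191)z²+(0.0551)z+(-0.0181)=0, √Δ=0.2770 → z ∈ {-0.1630, 0.1089}; z = -0.1630 (taking z<0)
x = 0.0042, y = -0.0290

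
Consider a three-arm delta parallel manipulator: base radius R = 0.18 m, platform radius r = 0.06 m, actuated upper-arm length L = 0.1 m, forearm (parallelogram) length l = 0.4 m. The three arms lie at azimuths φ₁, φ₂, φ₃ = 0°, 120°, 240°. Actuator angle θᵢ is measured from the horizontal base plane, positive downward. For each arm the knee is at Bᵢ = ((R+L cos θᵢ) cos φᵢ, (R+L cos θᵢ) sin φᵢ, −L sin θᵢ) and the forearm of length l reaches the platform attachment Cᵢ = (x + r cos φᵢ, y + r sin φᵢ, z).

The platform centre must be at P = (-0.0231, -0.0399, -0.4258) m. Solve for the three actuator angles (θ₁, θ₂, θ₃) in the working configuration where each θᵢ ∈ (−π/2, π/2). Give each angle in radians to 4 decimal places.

φ1=0.0° → target in arm frame (-0.0231, -0.0399)
  e−x'=0.1431;  (l²−L²−(e−x')²−y'²−z²)/2L = -0.2669
  θ1 = atan2(B,A) + arccos(C/0.4492) = 0.9604
rotate P by −φ2: (-0.0230, 0.0400, -0.4258)
  A cos θ + B sin θ = C:  0.1430·cos θ + -0.4258·sin θ = -0.2668
  γ=atan2(-0.4258,0.1430)=-1.2468;  ψ=arccos(-0.5939)=2.2067;  θ2=γ+ψ≈0.9599
φ3=240.0° → target in arm frame (0.0461, -0.0001)
  A=0.0739, B=-0.4258, C=(l²−L²−A²−y'²−z²)/(2L)=-0.1838
  θ3 = atan2(B,A) + arccos(C/0.4322) = 0.6112

θ₁ = 0.9604, θ₂ = 0.9599, θ₃ = 0.6112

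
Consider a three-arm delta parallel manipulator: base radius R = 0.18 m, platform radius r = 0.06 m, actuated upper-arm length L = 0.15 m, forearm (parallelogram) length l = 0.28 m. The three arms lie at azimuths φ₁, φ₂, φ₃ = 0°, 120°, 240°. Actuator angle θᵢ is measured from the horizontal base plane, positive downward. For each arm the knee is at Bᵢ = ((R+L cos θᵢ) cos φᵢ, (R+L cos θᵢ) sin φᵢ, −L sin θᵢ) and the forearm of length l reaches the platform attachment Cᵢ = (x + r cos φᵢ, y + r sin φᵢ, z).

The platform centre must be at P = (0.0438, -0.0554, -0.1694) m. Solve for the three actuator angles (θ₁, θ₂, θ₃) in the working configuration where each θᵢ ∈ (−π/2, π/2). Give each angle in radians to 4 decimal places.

φ1=0.0° → target in arm frame (0.0438, -0.0554)
  e−x'=0.0762;  (l²−L²−(e−x')²−y'²−z²)/2L = 0.0611
  γ=atan2(-0.1694,0.0762)=-1.1481;  ψ=arccos(0.3289)=1.2357;  θ1=γ+ψ≈0.0876
rotate P by −φ2: (-0.0699, -0.0102, -0.1694)
  A=0.1899, B=-0.1694, C=(l²−L²−A²−y'²−z²)/(2L)=-0.0298
  √(A²+B²)=0.2545;  θ2 = -0.7285+1.6884 ≈ 0.9599
arm 3 (φ=240.0°): x'=0.0261, y'=0.0656
  e−x'=0.0939;  (l²−L²−(e−x')²−y'²−z²)/2L = 0.0469
  √(A²+B²)=0.1937;  θ3 = -1.0646+1.3261 ≈ 0.2616

θ₁ = 0.0876, θ₂ = 0.9599, θ₃ = 0.2616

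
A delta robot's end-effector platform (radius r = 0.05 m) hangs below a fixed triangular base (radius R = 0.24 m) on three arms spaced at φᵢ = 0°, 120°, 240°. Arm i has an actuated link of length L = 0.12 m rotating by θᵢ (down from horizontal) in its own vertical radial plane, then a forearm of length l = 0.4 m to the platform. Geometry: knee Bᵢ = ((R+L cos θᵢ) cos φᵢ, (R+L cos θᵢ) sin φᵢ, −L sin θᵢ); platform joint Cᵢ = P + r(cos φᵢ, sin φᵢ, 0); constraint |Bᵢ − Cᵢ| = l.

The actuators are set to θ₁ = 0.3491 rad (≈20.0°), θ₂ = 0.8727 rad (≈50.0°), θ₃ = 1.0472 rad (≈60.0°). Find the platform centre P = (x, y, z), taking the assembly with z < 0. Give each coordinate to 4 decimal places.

(0.0677, 0.0183, -0.3642)

arm 1 at φ=0.0°: (R−r)+L cos θ1 = 0.3028;  O1 = (0.3028, 0.0000, -0.0410)
arm 2 at φ=120.0°: (R−r)+L cos θ2 = 0.2671;  O2 = (-0.1336, 0.2313, -0.0919)
φ3=240.0°: virtual centre (-0.1250, -0.2165, -0.1039), radius l
|O₂|²−|O₁|² = -0.0135;  |O₃|²−|O₁|² = -0.0200
linear system: -0.8727x+0.4627y = -0.0135−-0.1018z; -0.8555x+-0.4330y = -0.0200−-0.1258z
Cramer: x(z) = 0.0196-0.1322z;  y(z) = 0.0076-0.0293z
into |P−O₁|² = l²: 1.0183z² + 0.1565z + -0.0781 = 0;  Δ = 0.3424;  z = -0.3642 or 0.2105 → z<0 root = -0.3642
x = 0.0677, y = 0.0183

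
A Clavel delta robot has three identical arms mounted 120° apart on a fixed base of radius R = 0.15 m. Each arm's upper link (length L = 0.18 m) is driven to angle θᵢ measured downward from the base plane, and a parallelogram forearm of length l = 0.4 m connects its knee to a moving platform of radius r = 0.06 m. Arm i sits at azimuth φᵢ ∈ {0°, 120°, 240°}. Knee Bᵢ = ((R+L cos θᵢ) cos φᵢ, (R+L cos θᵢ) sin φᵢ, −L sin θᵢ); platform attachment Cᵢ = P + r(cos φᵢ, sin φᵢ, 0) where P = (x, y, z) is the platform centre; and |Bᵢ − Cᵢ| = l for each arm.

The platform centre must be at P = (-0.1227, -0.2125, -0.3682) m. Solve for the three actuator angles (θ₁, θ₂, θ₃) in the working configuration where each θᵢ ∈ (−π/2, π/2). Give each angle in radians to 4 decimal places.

θ₁ = 1.2217, θ₂ = 1.2217, θ₃ = -0.1742

φ1=0.0° → target in arm frame (-0.1227, -0.2125)
  A cos θ + B sin θ = C:  0.2127·cos θ + -0.3682·sin θ = -0.2732
  γ=atan2(-0.3682,0.2127)=-1.0470;  ψ=arccos(-0.6426)=2.2687;  θ1=γ+ψ≈1.2217
φ2=120.0° → target in arm frame (-0.1227, 0.2125)
  A cos θ + B sin θ = C:  0.2127·cos θ + -0.3682·sin θ = -0.2732
  √(A²+B²)=0.4252;  θ2 = -1.0470+2.2687 ≈ 1.2217
rotate P by −φ3: (0.2454, 0.0000, -0.3682)
  A=-0.1554, B=-0.3682, C=(l²−L²−A²−y'²−z²)/(2L)=-0.0892
  √(A²+B²)=0.3996;  θ3 = -1.9701+1.7959 ≈ -0.1742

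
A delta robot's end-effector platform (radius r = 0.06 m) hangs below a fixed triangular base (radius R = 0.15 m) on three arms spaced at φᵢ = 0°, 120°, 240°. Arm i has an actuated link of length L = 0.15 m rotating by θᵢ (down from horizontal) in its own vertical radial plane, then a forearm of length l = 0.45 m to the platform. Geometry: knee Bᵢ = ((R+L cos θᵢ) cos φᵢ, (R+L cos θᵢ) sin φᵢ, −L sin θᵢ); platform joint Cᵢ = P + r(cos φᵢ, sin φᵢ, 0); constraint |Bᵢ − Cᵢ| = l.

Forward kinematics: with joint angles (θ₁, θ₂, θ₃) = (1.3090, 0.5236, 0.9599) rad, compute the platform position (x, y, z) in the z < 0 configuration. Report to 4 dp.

S1 = (0.1288·cos0.0°, 0.1288·sin0.0°, -0.1449) = (0.1288, 0.0000, -0.1449)
arm 2 at φ=120.0°: (R−r)+L cos θ2 = 0.2199;  S2 = (-0.1100, 0.1904, -0.0750)
arm 3 at φ=240.0°: (R−r)+L cos θ3 = 0.1760;  S3 = (-0.0880, -0.1525, -0.1229)
eliminate P² terms by subtracting sphere 1 from 2 and 3
linear system: -0.4775x+0.3809y = 0.0164−0.1398z; -0.4337x+-0.3049y = 0.0085−0.0440z
det = 0.3108;  x = -0.0265+0.1911z,  y = 0.0098+-0.1274z
sphere 1 gives Az²+Bz+C=0 with A=1.0527, B=0.2279, C=-0.1573;  B²−4AC=0.7143;  roots -0.5096, 0.2932;  negative root z = -0.5096
x = -0.1239, y = 0.0747

(-0.1239, 0.0747, -0.5096)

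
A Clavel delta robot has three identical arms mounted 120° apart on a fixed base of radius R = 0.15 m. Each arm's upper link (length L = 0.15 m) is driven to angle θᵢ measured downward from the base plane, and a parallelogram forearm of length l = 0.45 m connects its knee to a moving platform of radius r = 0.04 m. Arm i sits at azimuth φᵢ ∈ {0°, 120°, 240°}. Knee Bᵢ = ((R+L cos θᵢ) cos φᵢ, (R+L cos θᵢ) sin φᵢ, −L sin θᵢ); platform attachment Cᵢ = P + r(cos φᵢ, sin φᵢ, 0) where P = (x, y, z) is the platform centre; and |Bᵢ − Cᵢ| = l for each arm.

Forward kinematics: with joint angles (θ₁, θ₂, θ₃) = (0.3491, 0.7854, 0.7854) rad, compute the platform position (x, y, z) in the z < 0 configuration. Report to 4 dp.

(0.0821, 0.0000, -0.4684)

φ1=0.0°: virtual centre (0.2510, 0.0000, -0.0513), radius l
S2 = (0.2161·cos120.0°, 0.2161·sin120.0°, -0.1061) = (-0.1080, 0.1871, -0.1061)
φ3=240.0°: virtual centre (-0.1080, -0.1871, -0.1061), radius l
subtract pairs → two planes through P
[-0.7180 0.3742 -0.1095]·P = -0.0077;  [-0.7180 -0.3742 -0.1095]·P = -0.0077
det = 0.5374;  x = 0.0107+-0.1525z,  y = 0.0000+0.0000z
quadratic in z: (1.0233)z²+(0.1759)z+(-0.1421)=0, √Δ=0.7828 → z ∈ {-0.4684, 0.2965}; z = -0.4684 (taking z<0)
x = 0.0821, y = 0.0000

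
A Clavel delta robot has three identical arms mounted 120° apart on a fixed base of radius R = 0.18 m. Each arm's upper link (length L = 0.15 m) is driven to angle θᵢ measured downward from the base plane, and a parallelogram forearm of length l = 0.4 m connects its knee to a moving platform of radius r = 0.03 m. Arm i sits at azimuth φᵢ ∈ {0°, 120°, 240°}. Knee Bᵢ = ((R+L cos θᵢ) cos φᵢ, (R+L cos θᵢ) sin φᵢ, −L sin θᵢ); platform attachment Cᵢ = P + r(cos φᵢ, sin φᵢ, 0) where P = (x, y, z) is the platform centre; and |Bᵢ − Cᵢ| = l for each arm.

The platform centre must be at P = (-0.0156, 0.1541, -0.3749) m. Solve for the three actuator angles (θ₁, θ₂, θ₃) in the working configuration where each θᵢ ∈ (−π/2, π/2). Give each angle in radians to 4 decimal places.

φ1=0.0° → target in arm frame (-0.0156, 0.1541)
  A cos θ + B sin θ = C:  0.1656·cos θ + -0.3749·sin θ = -0.1807
  θ1 = atan2(B,A) + arccos(C/0.4098) = 0.8726
φ2=120.0° → target in arm frame (0.1413, -0.0635)
  e−x'=0.0087;  (l²−L²−(e−x')²−y'²−z²)/2L = -0.0239
  √(A²+B²)=0.3750;  θ2 = -1.5475+1.6345 ≈ 0.0870
φ3=240.0° → target in arm frame (-0.1257, -0.0906)
  e−x'=0.2757;  (l²−L²−(e−x')²−y'²−z²)/2L = -0.2908
  γ=atan2(-0.3749,0.2757)=-0.9368;  ψ=arccos(-0.6249)=2.2458;  θ3=γ+ψ≈1.3090

θ₁ = 0.8726, θ₂ = 0.0870, θ₃ = 1.3090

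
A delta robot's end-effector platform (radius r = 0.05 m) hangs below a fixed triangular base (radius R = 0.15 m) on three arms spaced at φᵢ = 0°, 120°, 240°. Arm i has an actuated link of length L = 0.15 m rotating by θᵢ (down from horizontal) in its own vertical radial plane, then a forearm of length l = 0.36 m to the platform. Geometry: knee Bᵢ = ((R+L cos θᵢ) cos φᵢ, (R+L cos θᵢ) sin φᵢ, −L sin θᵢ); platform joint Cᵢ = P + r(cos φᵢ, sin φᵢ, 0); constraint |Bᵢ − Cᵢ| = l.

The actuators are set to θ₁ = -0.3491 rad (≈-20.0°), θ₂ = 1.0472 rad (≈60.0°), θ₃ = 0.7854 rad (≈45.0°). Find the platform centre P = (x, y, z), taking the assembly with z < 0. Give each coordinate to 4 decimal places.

arm 1 at φ=0.0°: (R−r)+L cos θ1 = 0.2410;  centre 1 = (0.2410, 0.0000, 0.0513)
arm 2 at φ=120.0°: (R−r)+L cos θ2 = 0.1750;  centre 2 = (-0.0875, 0.1516, -0.1299)
centre 3 = (0.2061·cos240.0°, 0.2061·sin240.0°, -0.1061) = (-0.1030, -0.1785, -0.1061)
eliminate P² terms by subtracting sphere 1 from 2 and 3
plane₁₂: -0.6569x+0.3031y+-0.3624z = -0.0132
det = 0.4430;  x = 0.0154+-0.5074z,  y = -0.0101+0.0961z
into |P−centre ₁|² = l²: 1.2667z² + 0.1243z + -0.0760 = 0;  Δ = 0.4005;  z = -0.2989 or 0.2007 → z<0 root = -0.2989
x = 0.1670, y = -0.0389

(0.1670, -0.0389, -0.2989)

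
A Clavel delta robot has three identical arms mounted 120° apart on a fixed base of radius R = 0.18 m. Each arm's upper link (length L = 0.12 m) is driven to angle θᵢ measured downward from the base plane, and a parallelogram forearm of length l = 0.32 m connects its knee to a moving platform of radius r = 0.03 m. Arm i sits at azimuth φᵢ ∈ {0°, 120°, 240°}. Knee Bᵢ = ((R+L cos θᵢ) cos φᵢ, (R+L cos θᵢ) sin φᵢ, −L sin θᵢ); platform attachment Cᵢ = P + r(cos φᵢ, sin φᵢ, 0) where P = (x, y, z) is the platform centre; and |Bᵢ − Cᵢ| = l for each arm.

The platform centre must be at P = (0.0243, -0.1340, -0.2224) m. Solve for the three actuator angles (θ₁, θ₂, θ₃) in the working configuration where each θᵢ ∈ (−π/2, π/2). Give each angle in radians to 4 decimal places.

θ₁ = 0.4364, θ₂ = 1.3962, θ₃ = -0.3492

arm 1 (φ=0.0°): x'=0.0243, y'=-0.1340
  A=0.1257, B=-0.2224, C=(l²−L²−A²−y'²−z²)/(2L)=0.0199
  γ=atan2(-0.2224,0.1257)=-1.0564;  ψ=arccos(0.0780)=1.4927;  θ1=γ+ψ≈0.4364
rotate P by −φ2: (-0.1282, 0.0460, -0.2224)
  e−x'=0.2782;  (l²−L²−(e−x')²−y'²−z²)/2L = -0.1707
  √(A²+B²)=0.3562;  θ2 = -0.6744+2.0706 ≈ 1.3962
rotate P by −φ3: (0.1039, 0.0880, -0.2224)
  A=0.0461, B=-0.2224, C=(l²−L²−A²−y'²−z²)/(2L)=0.1194
  θ3 = atan2(B,A) + arccos(C/0.2271) = -0.3492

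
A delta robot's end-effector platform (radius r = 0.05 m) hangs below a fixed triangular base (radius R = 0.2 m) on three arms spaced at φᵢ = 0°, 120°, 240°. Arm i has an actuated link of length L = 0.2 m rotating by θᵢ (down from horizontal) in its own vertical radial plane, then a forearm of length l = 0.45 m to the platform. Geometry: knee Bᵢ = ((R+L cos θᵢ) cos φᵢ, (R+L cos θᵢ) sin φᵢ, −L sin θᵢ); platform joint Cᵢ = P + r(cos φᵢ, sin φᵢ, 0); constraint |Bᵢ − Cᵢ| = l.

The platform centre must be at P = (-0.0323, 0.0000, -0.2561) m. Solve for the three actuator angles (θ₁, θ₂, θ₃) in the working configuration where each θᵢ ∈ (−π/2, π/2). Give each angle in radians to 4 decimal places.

θ₁ = 0.0876, θ₂ = -0.2616, θ₃ = -0.2616

φ1=0.0° → target in arm frame (-0.0323, 0.0000)
  A=0.1823, B=-0.2561, C=(l²−L²−A²−y'²−z²)/(2L)=0.1592
  γ=atan2(-0.2561,0.1823)=-0.9522;  ψ=arccos(0.5064)=1.0398;  θ1=γ+ψ≈0.0876
arm 2 (φ=120.0°): x'=0.0161, y'=0.0280
  A cos θ + B sin θ = C:  0.1339·cos θ + -0.2561·sin θ = 0.1955
  γ=atan2(-0.2561,0.1339)=-1.0892;  ψ=arccos(0.6767)=0.8276;  θ2=γ+ψ≈-0.2616
φ3=240.0° → target in arm frame (0.0162, -0.0280)
  e−x'=0.1338;  (l²−L²−(e−x')²−y'²−z²)/2L = 0.1955
  γ=atan2(-0.2561,0.1338)=-1.0892;  ψ=arccos(0.6767)=0.8276;  θ3=γ+ψ≈-0.2616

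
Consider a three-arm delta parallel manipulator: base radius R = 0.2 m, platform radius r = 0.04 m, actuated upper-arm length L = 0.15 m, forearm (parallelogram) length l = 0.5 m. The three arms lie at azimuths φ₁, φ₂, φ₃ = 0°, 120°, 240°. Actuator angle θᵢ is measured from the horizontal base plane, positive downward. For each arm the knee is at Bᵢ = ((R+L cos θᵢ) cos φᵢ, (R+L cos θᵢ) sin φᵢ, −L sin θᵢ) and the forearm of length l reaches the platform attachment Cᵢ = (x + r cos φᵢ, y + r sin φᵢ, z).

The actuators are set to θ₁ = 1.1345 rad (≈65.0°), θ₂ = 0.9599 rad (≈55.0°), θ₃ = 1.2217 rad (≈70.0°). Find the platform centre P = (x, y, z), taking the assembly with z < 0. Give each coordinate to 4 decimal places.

(-0.0076, 0.0401, -0.5776)

arm 1 at φ=0.0°: e+L cos θ1 = 0.2234;  S1 = (0.2234, 0.0000, -0.1359)
arm 2 at φ=120.0°: e+L cos θ2 = 0.2460;  S2 = (-0.1230, 0.2131, -0.1229)
arm 3 at φ=240.0°: e+L cos θ3 = 0.2113;  S3 = (-0.1057, -0.1830, -0.1410)
subtract pairs → two planes through P
[-0.6928 0.4262 0.0262]·P = 0.0072;  [-0.6581 -0.3660 -0.0100]·P = -0.0039
det = 0.5340;  x = -0.0019+0.0099z,  y = 0.0139+-0.0452z
quadratic in z: (1.0021)z²+(0.2662)z+(-0.1806)=0, √Δ=0.8915 → z ∈ {-0.5776, 0.3120}; z = -0.5776 (taking z<0)
x = -0.0076, y = 0.0401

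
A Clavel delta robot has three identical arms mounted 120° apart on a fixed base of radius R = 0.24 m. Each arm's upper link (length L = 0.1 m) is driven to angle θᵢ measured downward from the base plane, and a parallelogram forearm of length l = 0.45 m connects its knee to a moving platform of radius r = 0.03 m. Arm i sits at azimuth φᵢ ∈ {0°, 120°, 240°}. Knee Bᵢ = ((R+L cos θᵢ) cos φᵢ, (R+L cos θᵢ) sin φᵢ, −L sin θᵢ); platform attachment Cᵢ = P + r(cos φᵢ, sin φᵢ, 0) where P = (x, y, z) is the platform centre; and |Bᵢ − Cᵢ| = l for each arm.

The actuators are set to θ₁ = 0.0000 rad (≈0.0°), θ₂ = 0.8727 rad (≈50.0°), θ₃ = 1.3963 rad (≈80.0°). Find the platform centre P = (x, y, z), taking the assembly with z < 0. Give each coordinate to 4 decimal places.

arm 1 at φ=0.0°: e+L cos θ1 = 0.3100;  O1 = (0.3100, 0.0000, 0.0000)
O2 = (0.2743·cos120.0°, 0.2743·sin120.0°, -0.0766) = (-0.1371, 0.2375, -0.0766)
φ3=240.0°: virtual centre (-0.1137, -0.1969, -0.0985), radius l
subtract pairs → two planes through P
linear system: -0.8943x+0.4751y = -0.0150−-0.1532z; -0.8474x+-0.3938y = -0.0347−-0.1970z
Cramer: x(z) = 0.0297-0.2039z;  y(z) = 0.0243-0.0614z
quadratic in z: (1.0454)z²+(0.1113)z+(-0.1233)=0, √Δ=0.7267 → z ∈ {-0.4008, 0.2943}; z = -0.4008 (taking z<0)
x = 0.1114, y = 0.0489

(0.1114, 0.0489, -0.4008)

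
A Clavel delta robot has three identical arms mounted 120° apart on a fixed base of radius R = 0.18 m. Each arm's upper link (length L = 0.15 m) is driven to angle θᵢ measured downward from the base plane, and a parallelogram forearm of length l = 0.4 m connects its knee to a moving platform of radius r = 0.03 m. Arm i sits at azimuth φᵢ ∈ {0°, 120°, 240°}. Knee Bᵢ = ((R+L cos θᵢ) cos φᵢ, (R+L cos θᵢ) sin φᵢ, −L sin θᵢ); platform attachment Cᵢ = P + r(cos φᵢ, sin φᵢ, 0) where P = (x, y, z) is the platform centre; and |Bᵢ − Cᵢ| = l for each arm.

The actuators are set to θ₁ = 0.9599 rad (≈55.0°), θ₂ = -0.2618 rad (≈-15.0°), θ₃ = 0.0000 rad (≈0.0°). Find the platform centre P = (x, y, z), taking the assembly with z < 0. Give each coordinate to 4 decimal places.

O1 = (0.2360·cos0.0°, 0.2360·sin0.0°, -0.1229) = (0.2360, 0.0000, -0.1229)
O2 = (0.2949·cos120.0°, 0.2949·sin120.0°, 0.0388) = (-0.1474, 0.2554, 0.0388)
arm 3 at φ=240.0°: (R−r)+L cos θ3 = 0.3000;  O3 = (-0.1500, -0.2598, 0.0000)
|O₂|²−|O₁|² = 0.0177;  |O₃|²−|O₁|² = 0.0192
plane₁₂: -0.7670x+0.5108y+0.3234z = 0.0177
Cramer: x(z) = -0.0239+0.3702z;  y(z) = -0.0014-0.0772z
into |P−O₁|² = l²: 1.1430z² + 0.0535z + -0.0773 = 0;  Δ = 0.3564;  z = -0.2845 or 0.2377 → z<0 root = -0.2845
x = -0.1293, y = 0.0206

(-0.1293, 0.0206, -0.2845)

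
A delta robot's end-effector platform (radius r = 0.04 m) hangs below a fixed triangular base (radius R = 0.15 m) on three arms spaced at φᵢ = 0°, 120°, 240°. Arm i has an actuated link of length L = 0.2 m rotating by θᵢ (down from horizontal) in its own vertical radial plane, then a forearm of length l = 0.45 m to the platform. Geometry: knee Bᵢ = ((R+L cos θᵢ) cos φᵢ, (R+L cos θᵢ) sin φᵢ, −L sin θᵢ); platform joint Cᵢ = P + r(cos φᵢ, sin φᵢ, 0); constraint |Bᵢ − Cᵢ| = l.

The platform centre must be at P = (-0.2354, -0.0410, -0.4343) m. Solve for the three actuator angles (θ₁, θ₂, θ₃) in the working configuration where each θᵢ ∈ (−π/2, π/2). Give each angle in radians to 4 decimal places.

θ₁ = 1.3963, θ₂ = 0.5236, θ₃ = 0.2615

φ1=0.0° → target in arm frame (-0.2354, -0.0410)
  A cos θ + B sin θ = C:  0.3454·cos θ + -0.4343·sin θ = -0.3677
  γ=atan2(-0.4343,0.3454)=-0.8989;  ψ=arccos(-0.6627)=2.2952;  θ1=γ+ψ≈1.3963
arm 2 (φ=120.0°): x'=0.0822, y'=0.2244
  A cos θ + B sin θ = C:  0.0278·cos θ + -0.4343·sin θ = -0.1931
  γ=atan2(-0.4343,0.0278)=-1.5069;  ψ=arccos(-0.4436)=2.0305;  θ2=γ+ψ≈0.5236
φ3=240.0° → target in arm frame (0.1532, -0.1834)
  A=-0.0432, B=-0.4343, C=(l²−L²−A²−y'²−z²)/(2L)=-0.1540
  θ3 = atan2(B,A) + arccos(C/0.4364) = 0.2615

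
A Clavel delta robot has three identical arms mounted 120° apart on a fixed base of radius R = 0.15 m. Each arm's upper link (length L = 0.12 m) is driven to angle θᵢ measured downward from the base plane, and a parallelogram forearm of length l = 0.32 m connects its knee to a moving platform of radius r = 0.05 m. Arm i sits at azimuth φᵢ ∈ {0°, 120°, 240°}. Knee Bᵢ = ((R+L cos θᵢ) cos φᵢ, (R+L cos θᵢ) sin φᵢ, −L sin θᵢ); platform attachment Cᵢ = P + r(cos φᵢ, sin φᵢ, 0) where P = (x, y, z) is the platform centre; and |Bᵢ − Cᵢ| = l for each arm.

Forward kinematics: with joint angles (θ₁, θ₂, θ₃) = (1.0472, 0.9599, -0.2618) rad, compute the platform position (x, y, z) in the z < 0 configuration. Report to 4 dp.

S1 = (0.1600·cos0.0°, 0.1600·sin0.0°, -0.1039) = (0.1600, 0.0000, -0.1039)
φ2=120.0°: virtual centre (-0.0844, 0.1462, -0.0983), radius l
S3 = (0.2159·cos240.0°, 0.2159·sin240.0°, 0.0311) = (-0.1080, -0.1870, 0.0311)
|S₂|²−|S₁|² = 0.0018;  |S₃|²−|S₁|² = 0.0112
plane₁₂: -0.4888x+0.2924y+0.0113z = 0.0018
Cramer: x(z) = -0.0116+0.2449z;  y(z) = -0.0133+0.3709z
into |P−S₁|² = l²: 1.1976z² + 0.1139z + -0.0620 = 0;  Δ = 0.3099;  z = -0.2800 or 0.1849 → z<0 root = -0.2800
x = -0.0802, y = -0.1172

(-0.0802, -0.1172, -0.2800)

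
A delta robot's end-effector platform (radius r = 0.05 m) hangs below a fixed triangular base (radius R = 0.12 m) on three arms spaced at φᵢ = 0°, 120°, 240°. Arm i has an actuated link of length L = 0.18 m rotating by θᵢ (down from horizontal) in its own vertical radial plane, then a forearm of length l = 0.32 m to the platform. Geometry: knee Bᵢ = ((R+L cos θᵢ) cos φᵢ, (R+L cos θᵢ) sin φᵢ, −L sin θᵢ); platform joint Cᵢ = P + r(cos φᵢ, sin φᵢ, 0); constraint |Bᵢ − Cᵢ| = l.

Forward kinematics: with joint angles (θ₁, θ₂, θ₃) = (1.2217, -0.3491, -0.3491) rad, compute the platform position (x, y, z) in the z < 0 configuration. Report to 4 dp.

φ1=0.0°: virtual centre (0.1316, 0.0000, -0.1691), radius l
centre 2 = (0.2391·cos120.0°, 0.2391·sin120.0°, 0.0616) = (-0.1196, 0.2071, 0.0616)
φ3=240.0°: virtual centre (-0.1196, -0.2071, 0.0616), radius l
subtract pairs → two planes through P
linear system: -0.5023x+0.4142y = 0.0151−0.4614z; -0.5023x+-0.4142y = 0.0151−0.4614z
det = 0.4161;  x = -0.0300+0.9187z,  y = 0.0000+0.0000z
quadratic in z: (1.8439)z²+(0.0415)z+(-0.0477)=0, √Δ=0.5945 → z ∈ {-0.1725, 0.1500}; z = -0.1725 (taking z<0)
x = -0.1884, y = 0.0000

(-0.1884, 0.0000, -0.1725)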